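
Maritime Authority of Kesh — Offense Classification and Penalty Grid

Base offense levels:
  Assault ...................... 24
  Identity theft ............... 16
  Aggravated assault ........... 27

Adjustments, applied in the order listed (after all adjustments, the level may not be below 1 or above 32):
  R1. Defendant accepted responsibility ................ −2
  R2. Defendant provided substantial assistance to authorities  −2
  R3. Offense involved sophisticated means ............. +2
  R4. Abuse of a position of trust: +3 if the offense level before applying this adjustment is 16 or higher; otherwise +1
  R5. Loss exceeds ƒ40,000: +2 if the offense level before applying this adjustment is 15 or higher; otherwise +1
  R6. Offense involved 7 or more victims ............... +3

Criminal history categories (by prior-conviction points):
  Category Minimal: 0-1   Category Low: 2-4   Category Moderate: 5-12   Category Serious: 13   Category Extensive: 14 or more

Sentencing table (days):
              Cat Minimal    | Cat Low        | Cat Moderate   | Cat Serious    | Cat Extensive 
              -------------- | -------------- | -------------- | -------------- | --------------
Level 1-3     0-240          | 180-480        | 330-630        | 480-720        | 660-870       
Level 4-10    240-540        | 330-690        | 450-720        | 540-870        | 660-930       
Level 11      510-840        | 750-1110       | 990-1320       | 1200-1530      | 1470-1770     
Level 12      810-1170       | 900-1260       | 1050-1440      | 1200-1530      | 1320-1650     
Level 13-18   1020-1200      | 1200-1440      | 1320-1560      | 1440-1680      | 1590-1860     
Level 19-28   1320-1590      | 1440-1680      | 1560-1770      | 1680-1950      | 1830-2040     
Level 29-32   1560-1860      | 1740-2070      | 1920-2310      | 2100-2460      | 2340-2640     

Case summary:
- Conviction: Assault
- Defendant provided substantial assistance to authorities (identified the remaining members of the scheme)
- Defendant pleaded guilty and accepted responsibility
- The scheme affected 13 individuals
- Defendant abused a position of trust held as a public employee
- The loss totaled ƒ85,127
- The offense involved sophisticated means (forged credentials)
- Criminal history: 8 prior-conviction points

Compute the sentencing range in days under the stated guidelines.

1920-2310 days

Base offense level for assault: 24.
R1 applies: 24 − 2 = 22.
R2 applies: 22 − 2 = 20.
R3 applies: 20 + 2 = 22.
R4 applies (level before this adjustment is 22 ≥ 16, so +3): 22 + 3 = 25.
R5 applies (level before this adjustment is 25 ≥ 15, so +2): 25 + 2 = 27.
R6 applies: 27 + 3 = 30.
Final offense level: 30.
Criminal history: 8 prior points → Category Moderate (5-12).
Level 30 falls in the 29-32 band.
Grid: Level 29-32 × Category Moderate = 1920-2310 days.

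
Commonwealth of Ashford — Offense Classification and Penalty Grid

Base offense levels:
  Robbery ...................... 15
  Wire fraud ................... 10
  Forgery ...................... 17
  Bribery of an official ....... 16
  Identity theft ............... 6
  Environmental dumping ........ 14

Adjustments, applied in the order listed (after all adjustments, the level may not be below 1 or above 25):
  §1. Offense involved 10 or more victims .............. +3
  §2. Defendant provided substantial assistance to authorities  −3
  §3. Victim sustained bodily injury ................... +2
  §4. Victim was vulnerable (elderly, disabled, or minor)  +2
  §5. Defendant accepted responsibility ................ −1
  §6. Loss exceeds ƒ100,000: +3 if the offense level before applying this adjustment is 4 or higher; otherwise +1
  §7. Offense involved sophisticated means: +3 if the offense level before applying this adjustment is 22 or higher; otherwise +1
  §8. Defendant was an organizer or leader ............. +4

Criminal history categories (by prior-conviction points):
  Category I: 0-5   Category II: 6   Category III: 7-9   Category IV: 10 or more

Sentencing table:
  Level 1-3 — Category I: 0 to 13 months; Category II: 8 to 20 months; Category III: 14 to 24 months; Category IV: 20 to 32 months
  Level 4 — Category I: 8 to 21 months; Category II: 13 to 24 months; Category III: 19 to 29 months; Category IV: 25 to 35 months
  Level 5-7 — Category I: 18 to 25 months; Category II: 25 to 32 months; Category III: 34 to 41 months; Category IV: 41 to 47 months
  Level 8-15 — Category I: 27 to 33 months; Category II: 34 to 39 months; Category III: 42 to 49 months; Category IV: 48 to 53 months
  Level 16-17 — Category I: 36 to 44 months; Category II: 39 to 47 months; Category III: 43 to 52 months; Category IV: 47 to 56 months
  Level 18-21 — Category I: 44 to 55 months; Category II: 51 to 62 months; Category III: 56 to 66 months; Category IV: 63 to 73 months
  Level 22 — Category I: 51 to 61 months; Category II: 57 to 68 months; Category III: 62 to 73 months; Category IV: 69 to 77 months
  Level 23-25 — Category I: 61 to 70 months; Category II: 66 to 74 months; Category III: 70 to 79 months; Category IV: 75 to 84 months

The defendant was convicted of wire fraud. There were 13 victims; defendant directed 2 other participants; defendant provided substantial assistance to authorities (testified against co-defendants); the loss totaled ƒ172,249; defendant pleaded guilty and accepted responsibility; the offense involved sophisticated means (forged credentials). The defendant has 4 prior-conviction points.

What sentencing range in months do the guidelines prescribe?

Base offense level for wire fraud: 10.
§1 applies: 10 + 3 = 13.
§2 applies: 13 − 3 = 10.
§5 applies: 10 − 1 = 9.
§6 applies (level before this adjustment is 9 ≥ 4, so +3): 9 + 3 = 12.
§7 applies (level before this adjustment is 12 < 22, so +1): 12 + 1 = 13.
§8 applies: 13 + 4 = 17.
Final offense level: 17.
Criminal history: 4 prior points → Category I (0-5).
Level 17 falls in the 16-17 band.
Grid: Level 16-17 × Category I = 36-44 months.

36-44 months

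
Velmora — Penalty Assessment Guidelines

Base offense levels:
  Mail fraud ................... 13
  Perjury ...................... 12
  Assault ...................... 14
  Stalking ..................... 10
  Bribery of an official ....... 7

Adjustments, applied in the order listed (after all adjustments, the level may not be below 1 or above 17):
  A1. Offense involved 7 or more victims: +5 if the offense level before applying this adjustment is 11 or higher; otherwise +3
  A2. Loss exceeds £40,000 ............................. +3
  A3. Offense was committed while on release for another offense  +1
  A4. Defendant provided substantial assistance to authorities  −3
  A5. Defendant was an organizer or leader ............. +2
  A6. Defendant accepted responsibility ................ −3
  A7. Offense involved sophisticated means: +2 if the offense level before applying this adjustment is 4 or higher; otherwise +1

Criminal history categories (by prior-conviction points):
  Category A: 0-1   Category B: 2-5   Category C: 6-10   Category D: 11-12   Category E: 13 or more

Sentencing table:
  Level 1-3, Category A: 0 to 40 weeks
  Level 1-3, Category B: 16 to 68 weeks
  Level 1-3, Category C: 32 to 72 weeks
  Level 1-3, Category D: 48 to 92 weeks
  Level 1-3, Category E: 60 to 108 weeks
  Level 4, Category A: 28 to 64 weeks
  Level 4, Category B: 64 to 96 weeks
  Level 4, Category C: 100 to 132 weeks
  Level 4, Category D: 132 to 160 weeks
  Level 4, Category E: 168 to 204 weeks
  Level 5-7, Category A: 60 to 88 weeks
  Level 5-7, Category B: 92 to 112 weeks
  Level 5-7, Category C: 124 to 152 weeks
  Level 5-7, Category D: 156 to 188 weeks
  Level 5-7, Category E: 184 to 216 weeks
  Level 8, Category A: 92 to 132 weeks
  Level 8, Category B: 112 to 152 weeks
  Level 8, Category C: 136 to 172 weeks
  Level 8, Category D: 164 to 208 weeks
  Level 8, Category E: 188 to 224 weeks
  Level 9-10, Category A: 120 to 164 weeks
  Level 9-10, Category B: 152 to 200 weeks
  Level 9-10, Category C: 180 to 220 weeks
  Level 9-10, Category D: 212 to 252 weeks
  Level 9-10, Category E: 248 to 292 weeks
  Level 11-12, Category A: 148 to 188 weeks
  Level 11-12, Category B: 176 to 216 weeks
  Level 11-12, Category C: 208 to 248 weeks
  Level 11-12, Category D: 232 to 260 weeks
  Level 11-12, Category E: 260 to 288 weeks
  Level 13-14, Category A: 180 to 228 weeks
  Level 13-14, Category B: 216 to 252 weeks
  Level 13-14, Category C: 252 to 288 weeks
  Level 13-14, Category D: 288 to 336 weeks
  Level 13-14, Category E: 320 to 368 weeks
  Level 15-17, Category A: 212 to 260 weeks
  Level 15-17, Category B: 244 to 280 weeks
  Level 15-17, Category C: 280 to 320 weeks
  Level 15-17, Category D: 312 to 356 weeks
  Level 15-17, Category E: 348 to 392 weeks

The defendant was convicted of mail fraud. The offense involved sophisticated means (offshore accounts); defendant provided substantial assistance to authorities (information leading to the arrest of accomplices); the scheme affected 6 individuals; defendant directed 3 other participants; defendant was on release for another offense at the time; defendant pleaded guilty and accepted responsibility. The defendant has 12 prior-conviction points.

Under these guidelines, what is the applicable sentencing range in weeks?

Base offense level for mail fraud: 13.
A2 does not apply.
A3 applies: 13 + 1 = 14.
A4 applies: 14 − 3 = 11.
A5 applies: 11 + 2 = 13.
A6 applies: 13 − 3 = 10.
A7 applies (level before this adjustment is 10 ≥ 4, so +2): 10 + 2 = 12.
Final offense level: 12.
Criminal history: 12 prior points → Category D (11-12).
Level 12 falls in the 11-12 band.
Grid: Level 11-12 × Category D = 232-260 weeks.

232-260 weeks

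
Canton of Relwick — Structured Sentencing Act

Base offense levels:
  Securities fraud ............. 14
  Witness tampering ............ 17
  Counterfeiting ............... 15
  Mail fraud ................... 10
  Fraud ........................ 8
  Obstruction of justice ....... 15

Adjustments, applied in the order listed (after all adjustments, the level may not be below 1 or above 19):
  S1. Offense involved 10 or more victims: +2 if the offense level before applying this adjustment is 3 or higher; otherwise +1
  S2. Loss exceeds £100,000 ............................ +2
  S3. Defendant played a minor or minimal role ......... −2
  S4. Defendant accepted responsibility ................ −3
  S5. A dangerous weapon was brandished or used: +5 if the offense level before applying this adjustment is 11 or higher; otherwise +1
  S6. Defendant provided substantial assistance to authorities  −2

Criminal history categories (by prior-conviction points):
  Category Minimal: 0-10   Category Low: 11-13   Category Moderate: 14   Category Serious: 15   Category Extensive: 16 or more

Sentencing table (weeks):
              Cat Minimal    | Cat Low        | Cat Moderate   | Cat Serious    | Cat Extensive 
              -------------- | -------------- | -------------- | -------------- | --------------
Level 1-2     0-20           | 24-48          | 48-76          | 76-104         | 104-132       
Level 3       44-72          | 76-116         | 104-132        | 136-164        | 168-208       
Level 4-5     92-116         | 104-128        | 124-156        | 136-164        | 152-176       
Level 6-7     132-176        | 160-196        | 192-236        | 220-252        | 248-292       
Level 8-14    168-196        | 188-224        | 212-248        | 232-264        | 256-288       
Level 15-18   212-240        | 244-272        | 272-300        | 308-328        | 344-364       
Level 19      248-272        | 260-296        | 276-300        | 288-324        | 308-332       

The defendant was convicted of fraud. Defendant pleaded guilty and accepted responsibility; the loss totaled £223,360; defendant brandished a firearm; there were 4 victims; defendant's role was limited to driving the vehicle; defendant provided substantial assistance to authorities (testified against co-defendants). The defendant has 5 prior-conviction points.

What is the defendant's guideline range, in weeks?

Base offense level for fraud: 8.
S1 does not apply.
S2 applies: 8 + 2 = 10.
S3 applies: 10 − 2 = 8.
S4 applies: 8 − 3 = 5.
S5 applies (level before this adjustment is 5 < 11, so +1): 5 + 1 = 6.
S6 applies: 6 − 2 = 4.
Final offense level: 4.
Criminal history: 5 prior points → Category Minimal (0-10).
Level 4 falls in the 4-5 band.
Grid: Level 4-5 × Category Minimal = 92-116 weeks.

92-116 weeks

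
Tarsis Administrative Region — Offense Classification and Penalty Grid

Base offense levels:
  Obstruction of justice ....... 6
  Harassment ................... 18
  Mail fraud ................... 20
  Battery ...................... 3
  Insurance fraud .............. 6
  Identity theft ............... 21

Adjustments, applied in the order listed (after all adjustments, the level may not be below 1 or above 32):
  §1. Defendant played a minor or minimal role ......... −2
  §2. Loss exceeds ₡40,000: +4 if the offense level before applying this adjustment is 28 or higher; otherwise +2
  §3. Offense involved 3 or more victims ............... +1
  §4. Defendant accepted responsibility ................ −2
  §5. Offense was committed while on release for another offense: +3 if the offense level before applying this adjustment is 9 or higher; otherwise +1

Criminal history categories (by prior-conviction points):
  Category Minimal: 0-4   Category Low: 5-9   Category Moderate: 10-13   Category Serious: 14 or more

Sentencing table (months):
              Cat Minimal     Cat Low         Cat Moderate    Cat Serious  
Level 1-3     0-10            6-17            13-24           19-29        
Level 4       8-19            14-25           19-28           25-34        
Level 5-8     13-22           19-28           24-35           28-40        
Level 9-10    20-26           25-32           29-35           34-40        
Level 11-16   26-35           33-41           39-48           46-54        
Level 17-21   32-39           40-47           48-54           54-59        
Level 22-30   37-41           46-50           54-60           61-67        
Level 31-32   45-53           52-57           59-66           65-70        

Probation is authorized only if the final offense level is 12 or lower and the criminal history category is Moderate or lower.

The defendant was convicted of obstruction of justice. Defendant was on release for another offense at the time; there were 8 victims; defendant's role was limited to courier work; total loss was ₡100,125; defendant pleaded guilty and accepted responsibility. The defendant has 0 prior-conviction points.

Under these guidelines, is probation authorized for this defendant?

Base offense level for obstruction of justice: 6.
§1 applies: 6 − 2 = 4.
§2 applies (level before this adjustment is 4 < 28, so +2): 4 + 2 = 6.
§3 applies: 6 + 1 = 7.
§4 applies: 7 − 2 = 5.
§5 applies (level before this adjustment is 5 < 9, so +1): 5 + 1 = 6.
Final offense level: 6.
Criminal history: 0 prior points → Category Minimal (0-4).
Level 6 falls in the 5-8 band.
Grid: Level 5-8 × Category Minimal = 13-22 months.
Probation check: level 6 ≤ 12 and category Minimal ≤ Moderate → eligible.

Yes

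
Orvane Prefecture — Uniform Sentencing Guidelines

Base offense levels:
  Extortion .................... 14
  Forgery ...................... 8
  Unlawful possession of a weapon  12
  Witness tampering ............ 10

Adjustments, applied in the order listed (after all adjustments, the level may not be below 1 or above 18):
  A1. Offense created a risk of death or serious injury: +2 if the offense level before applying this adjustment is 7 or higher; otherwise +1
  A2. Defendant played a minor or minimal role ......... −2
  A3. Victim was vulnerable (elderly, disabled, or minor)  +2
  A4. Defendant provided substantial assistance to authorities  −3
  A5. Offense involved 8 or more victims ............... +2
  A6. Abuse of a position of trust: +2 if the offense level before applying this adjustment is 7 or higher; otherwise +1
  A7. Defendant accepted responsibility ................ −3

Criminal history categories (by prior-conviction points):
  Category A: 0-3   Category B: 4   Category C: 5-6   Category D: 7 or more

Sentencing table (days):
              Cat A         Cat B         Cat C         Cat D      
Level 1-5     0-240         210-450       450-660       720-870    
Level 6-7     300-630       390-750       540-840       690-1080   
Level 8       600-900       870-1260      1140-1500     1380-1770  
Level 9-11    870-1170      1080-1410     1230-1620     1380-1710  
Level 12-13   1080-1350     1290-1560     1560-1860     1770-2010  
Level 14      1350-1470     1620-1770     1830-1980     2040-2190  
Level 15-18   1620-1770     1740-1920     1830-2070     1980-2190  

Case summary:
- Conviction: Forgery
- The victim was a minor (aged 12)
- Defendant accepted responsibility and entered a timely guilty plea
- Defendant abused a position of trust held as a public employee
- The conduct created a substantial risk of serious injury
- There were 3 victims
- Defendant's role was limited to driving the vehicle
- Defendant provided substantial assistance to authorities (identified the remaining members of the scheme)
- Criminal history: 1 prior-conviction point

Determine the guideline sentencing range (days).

300-630 days

Base offense level for forgery: 8.
A1 applies (level before this adjustment is 8 ≥ 7, so +2): 8 + 2 = 10.
A2 applies: 10 − 2 = 8.
A3 applies: 8 + 2 = 10.
A4 applies: 10 − 3 = 7.
A5 does not apply.
A6 applies (level before this adjustment is 7 ≥ 7, so +2): 7 + 2 = 9.
A7 applies: 9 − 3 = 6.
Final offense level: 6.
Criminal history: 1 prior point → Category A (0-3).
Level 6 falls in the 6-7 band.
Grid: Level 6-7 × Category A = 300-630 days.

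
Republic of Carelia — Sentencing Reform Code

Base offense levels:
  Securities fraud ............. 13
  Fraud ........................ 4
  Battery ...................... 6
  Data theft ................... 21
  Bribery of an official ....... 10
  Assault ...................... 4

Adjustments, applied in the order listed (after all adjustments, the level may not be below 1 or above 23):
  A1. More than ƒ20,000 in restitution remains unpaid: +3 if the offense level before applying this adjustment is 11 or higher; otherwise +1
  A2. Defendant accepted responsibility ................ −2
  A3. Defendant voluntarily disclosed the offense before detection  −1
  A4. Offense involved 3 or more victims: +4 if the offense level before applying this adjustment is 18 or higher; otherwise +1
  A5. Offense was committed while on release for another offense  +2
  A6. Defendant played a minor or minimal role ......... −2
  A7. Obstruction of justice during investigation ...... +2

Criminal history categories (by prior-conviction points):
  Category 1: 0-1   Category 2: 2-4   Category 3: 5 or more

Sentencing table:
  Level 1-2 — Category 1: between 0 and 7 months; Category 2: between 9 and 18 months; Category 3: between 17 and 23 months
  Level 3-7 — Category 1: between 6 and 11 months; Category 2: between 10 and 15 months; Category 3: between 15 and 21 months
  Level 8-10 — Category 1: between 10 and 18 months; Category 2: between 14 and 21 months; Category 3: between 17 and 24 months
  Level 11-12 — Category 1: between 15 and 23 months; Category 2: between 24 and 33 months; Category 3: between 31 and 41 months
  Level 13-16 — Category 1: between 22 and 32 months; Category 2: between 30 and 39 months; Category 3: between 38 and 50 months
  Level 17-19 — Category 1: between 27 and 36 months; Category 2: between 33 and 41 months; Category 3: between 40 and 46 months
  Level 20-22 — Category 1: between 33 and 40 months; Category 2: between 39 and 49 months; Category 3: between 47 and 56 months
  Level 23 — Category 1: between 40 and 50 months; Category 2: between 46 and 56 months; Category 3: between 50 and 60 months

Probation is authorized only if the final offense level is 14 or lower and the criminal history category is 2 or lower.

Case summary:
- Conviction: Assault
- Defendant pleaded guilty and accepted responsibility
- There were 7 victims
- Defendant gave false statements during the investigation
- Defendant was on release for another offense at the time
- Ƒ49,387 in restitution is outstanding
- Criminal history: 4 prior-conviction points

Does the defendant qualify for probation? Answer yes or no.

Base offense level for assault: 4.
A1 applies (level before this adjustment is 4 < 11, so +1): 4 + 1 = 5.
A2 applies: 5 − 2 = 3.
A3 does not apply.
A4 applies (level before this adjustment is 3 < 18, so +1): 3 + 1 = 4.
A5 applies: 4 + 2 = 6.
A6 does not apply.
A7 applies: 6 + 2 = 8.
Final offense level: 8.
Criminal history: 4 prior points → Category 2 (2-4).
Level 8 falls in the 8-10 band.
Grid: Level 8-10 × Category 2 = 14-21 months.
Probation check: level 8 ≤ 14 and category 2 ≤ 2 → eligible.

Yes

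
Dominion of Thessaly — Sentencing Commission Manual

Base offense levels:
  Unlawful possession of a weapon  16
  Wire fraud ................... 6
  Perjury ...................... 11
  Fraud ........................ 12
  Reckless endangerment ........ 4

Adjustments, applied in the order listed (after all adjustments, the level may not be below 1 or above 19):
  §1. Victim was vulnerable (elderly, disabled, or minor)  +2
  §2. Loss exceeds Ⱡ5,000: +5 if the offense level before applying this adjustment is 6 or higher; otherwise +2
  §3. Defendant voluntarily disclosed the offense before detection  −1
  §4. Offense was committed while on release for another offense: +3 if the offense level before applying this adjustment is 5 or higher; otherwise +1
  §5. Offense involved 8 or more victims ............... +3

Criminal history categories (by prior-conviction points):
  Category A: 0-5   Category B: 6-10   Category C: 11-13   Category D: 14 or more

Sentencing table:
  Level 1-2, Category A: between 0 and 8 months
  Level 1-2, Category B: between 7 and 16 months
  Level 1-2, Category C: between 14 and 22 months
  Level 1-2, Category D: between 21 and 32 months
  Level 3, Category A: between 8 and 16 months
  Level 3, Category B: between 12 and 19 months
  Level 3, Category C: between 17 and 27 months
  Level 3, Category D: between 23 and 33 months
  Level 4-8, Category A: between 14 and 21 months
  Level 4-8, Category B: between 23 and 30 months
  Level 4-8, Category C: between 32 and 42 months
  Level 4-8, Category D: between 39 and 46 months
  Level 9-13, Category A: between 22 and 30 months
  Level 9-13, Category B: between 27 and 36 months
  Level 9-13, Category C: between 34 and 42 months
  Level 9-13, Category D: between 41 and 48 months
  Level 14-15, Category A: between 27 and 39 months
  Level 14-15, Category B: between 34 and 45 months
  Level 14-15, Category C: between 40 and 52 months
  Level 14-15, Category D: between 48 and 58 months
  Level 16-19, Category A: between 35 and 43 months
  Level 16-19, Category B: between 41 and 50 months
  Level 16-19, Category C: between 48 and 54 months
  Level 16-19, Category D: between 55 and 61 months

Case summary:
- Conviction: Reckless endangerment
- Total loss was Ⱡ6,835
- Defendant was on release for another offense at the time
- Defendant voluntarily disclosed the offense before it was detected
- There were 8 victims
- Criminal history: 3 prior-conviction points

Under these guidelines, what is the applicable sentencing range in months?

Base offense level for reckless endangerment: 4.
§2 applies (level before this adjustment is 4 < 6, so +2): 4 + 2 = 6.
§3 applies: 6 − 1 = 5.
§4 applies (level before this adjustment is 5 ≥ 5, so +3): 5 + 3 = 8.
§5 applies: 8 + 3 = 11.
Final offense level: 11.
Criminal history: 3 prior points → Category A (0-5).
Level 11 falls in the 9-13 band.
Grid: Level 9-13 × Category A = 22-30 months.

22-30 months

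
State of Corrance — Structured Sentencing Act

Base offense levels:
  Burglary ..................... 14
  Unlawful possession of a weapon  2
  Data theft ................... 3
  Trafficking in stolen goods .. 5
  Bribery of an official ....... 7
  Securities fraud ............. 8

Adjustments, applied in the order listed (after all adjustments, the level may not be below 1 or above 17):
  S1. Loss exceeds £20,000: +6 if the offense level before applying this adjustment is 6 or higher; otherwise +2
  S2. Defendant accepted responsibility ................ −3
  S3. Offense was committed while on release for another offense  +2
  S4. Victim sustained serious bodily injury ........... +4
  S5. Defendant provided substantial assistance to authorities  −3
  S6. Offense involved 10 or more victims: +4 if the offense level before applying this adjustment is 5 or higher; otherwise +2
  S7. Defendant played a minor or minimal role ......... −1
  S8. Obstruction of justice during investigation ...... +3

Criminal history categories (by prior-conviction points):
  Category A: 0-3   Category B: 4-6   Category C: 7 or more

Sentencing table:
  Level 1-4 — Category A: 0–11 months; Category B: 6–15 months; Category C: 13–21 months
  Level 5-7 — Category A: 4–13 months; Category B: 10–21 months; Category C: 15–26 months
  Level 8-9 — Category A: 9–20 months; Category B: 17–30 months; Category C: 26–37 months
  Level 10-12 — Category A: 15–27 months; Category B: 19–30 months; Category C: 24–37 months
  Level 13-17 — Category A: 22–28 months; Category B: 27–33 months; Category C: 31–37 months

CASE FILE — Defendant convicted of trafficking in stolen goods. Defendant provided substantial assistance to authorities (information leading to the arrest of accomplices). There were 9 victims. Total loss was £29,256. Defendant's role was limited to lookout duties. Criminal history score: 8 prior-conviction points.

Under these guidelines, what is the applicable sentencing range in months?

Base offense level for trafficking in stolen goods: 5.
S1 applies (level before this adjustment is 5 < 6, so +2): 5 + 2 = 7.
S4 does not apply.
S5 applies: 7 − 3 = 4.
S6 does not apply.
S7 applies: 4 − 1 = 3.
Final offense level: 3.
Criminal history: 8 prior points → Category C (7+).
Level 3 falls in the 1-4 band.
Grid: Level 1-4 × Category C = 13-21 months.

13-21 months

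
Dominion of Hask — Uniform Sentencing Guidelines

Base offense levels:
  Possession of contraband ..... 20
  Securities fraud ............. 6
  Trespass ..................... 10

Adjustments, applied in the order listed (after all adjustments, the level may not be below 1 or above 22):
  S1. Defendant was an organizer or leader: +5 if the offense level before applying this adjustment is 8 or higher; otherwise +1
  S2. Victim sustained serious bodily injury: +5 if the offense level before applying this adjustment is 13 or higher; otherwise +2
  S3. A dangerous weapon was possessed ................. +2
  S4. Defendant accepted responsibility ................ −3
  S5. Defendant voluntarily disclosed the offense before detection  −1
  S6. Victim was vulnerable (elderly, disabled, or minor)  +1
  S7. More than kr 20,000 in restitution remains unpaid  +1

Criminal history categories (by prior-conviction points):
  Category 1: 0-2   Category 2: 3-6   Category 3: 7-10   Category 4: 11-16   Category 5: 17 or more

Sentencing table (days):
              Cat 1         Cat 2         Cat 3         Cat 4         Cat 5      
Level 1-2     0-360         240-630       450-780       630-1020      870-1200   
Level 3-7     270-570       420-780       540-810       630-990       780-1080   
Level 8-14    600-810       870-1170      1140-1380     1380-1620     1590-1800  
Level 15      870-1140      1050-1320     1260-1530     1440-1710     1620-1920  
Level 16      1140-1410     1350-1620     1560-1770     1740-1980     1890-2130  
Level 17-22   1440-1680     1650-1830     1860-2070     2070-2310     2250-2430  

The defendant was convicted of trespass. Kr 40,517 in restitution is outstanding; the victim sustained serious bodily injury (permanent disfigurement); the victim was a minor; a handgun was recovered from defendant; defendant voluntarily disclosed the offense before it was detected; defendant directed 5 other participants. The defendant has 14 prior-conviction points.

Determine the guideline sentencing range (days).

Base offense level for trespass: 10.
S1 applies (level before this adjustment is 10 ≥ 8, so +5): 10 + 5 = 15.
S2 applies (level before this adjustment is 15 ≥ 13, so +5): 15 + 5 = 20.
S3 applies: 20 + 2 = 22.
S5 applies: 22 − 1 = 21.
S6 applies: 21 + 1 = 22.
S7 applies: 22 + 1 = 23.
Level 23 exceeds the maximum of 22; capped at 22.
Final offense level: 22.
Criminal history: 14 prior points → Category 4 (11-16).
Level 22 falls in the 17-22 band.
Grid: Level 17-22 × Category 4 = 2070-2310 days.

2070-2310 days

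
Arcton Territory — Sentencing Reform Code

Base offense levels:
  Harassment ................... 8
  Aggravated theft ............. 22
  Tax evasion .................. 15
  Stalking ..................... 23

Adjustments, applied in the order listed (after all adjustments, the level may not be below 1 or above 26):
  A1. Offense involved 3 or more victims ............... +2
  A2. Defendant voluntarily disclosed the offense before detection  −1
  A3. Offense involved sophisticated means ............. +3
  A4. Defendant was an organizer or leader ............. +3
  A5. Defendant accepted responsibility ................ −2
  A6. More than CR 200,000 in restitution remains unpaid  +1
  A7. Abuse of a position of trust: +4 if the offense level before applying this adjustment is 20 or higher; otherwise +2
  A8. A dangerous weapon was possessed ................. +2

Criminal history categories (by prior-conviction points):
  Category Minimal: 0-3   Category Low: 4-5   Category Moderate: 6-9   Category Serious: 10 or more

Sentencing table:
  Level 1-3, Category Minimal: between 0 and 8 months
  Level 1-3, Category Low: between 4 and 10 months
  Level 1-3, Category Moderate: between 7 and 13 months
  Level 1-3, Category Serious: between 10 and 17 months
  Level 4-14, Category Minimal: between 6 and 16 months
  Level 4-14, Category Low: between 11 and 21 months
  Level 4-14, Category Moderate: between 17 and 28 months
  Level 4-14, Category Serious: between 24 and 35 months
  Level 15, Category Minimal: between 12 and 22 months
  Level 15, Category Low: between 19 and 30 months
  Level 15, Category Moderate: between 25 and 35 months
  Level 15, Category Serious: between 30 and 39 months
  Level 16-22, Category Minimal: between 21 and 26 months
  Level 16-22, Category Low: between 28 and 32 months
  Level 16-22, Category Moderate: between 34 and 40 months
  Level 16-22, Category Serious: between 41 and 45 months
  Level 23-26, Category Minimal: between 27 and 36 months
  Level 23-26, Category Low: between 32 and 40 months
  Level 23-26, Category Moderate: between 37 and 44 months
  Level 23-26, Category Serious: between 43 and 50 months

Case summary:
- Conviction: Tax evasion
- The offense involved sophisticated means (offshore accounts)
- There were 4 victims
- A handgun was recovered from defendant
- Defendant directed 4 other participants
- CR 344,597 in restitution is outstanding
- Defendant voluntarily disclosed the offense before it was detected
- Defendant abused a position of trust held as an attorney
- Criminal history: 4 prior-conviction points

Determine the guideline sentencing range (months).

32-40 months

Base offense level for tax evasion: 15.
A1 applies: 15 + 2 = 17.
A2 applies: 17 − 1 = 16.
A3 applies: 16 + 3 = 19.
A4 applies: 19 + 3 = 22.
A5 does not apply.
A6 applies: 22 + 1 = 23.
A7 applies (level before this adjustment is 23 ≥ 20, so +4): 23 + 4 = 27.
A8 applies: 27 + 2 = 29.
Level 29 exceeds the maximum of 26; capped at 26.
Final offense level: 26.
Criminal history: 4 prior points → Category Low (4-5).
Level 26 falls in the 23-26 band.
Grid: Level 23-26 × Category Low = 32-40 months.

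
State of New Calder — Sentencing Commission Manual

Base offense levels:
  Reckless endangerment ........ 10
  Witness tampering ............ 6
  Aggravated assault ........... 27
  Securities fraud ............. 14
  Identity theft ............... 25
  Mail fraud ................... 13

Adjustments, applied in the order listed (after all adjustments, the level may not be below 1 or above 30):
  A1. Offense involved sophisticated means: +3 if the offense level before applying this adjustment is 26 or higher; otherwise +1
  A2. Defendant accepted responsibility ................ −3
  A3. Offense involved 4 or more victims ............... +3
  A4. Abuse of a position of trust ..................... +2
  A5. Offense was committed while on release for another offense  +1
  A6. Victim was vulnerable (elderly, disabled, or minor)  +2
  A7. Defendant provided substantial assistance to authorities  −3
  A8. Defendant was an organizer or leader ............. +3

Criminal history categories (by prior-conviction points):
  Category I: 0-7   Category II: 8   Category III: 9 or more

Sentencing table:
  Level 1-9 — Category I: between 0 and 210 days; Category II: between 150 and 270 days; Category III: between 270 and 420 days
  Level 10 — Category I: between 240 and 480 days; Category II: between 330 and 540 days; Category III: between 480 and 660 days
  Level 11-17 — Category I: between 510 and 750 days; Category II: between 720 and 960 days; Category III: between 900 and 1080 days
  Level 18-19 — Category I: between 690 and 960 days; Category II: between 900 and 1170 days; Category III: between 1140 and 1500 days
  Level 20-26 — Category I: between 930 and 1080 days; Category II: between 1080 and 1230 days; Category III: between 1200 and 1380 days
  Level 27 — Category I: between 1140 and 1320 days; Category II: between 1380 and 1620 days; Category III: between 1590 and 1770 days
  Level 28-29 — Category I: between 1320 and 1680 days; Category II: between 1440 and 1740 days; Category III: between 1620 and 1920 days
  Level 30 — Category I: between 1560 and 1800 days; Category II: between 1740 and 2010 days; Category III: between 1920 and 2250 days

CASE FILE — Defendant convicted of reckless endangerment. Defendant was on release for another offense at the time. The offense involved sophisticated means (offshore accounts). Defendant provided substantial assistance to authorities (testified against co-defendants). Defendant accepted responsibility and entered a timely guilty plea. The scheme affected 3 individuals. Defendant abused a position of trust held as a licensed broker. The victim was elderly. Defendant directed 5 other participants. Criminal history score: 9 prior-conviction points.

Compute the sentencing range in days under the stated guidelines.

900-1080 days

Base offense level for reckless endangerment: 10.
A1 applies (level before this adjustment is 10 < 26, so +1): 10 + 1 = 11.
A2 applies: 11 − 3 = 8.
A3 does not apply.
A4 applies: 8 + 2 = 10.
A5 applies: 10 + 1 = 11.
A6 applies: 11 + 2 = 13.
A7 applies: 13 − 3 = 10.
A8 applies: 10 + 3 = 13.
Final offense level: 13.
Criminal history: 9 prior points → Category III (9+).
Level 13 falls in the 11-17 band.
Grid: Level 11-17 × Category III = 900-1080 days.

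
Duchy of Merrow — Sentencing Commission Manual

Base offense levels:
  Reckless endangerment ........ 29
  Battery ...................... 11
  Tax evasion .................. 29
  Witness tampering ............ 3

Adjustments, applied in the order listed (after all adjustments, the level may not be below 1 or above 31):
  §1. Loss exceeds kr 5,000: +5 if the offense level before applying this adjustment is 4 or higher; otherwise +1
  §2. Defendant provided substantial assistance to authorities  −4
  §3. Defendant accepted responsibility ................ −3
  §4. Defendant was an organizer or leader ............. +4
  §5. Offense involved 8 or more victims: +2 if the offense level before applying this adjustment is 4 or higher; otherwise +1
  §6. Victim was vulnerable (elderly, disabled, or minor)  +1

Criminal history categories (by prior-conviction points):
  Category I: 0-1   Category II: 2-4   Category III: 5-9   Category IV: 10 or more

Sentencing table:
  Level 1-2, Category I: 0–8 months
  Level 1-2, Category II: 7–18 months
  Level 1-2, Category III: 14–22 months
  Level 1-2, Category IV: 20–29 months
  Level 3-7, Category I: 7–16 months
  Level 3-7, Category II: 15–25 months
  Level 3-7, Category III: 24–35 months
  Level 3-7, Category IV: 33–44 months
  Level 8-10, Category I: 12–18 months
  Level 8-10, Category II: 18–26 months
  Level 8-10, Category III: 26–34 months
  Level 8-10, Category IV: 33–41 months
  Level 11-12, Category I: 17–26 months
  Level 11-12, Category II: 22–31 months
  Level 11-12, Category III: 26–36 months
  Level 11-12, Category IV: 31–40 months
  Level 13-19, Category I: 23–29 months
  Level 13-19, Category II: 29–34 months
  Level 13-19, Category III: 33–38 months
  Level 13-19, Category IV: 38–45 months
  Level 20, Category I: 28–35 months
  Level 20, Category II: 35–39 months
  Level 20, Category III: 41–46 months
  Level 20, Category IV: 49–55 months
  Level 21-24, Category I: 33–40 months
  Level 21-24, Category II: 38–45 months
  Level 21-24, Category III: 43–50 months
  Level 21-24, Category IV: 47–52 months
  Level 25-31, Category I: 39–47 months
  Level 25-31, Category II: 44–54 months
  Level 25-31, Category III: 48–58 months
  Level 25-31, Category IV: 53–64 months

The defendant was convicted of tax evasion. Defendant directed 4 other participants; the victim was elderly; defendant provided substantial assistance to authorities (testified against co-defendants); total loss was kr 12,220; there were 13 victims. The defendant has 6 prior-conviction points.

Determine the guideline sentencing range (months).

Base offense level for tax evasion: 29.
§1 applies (level before this adjustment is 29 ≥ 4, so +5): 29 + 5 = 34.
§2 applies: 34 − 4 = 30.
§3 does not apply.
§4 applies: 30 + 4 = 34.
§5 applies (level before this adjustment is 34 ≥ 4, so +2): 34 + 2 = 36.
§6 applies: 36 + 1 = 37.
Level 37 exceeds the maximum of 31; capped at 31.
Final offense level: 31.
Criminal history: 6 prior points → Category III (5-9).
Level 31 falls in the 25-31 band.
Grid: Level 25-31 × Category III = 48-58 months.

48-58 months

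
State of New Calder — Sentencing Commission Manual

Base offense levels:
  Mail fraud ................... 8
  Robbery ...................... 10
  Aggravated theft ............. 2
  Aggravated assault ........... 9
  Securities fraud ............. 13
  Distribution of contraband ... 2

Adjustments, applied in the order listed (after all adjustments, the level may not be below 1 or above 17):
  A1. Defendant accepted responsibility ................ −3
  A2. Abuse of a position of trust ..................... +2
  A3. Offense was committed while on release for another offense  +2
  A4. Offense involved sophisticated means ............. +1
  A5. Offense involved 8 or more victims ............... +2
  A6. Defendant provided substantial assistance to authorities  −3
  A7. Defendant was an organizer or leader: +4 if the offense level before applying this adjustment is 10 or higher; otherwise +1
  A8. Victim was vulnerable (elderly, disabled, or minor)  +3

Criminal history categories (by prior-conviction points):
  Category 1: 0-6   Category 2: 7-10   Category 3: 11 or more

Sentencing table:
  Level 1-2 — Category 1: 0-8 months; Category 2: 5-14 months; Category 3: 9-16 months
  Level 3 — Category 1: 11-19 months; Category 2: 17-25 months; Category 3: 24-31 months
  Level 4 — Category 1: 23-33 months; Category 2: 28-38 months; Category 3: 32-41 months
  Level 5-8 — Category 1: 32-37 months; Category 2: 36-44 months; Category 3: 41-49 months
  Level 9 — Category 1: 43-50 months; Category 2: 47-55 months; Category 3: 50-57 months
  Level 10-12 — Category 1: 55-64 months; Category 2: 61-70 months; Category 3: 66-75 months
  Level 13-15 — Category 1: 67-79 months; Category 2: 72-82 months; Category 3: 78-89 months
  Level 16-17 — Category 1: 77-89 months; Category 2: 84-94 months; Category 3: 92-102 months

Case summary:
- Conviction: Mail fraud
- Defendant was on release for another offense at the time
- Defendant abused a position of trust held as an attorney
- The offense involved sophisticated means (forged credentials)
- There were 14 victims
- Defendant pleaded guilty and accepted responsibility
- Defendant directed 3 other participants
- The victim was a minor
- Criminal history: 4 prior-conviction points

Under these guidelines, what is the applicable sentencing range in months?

77-89 months

Base offense level for mail fraud: 8.
A1 applies: 8 − 3 = 5.
A2 applies: 5 + 2 = 7.
A3 applies: 7 + 2 = 9.
A4 applies: 9 + 1 = 10.
A5 applies: 10 + 2 = 12.
A6 does not apply.
A7 applies (level before this adjustment is 12 ≥ 10, so +4): 12 + 4 = 16.
A8 applies: 16 + 3 = 19.
Level 19 exceeds the maximum of 17; capped at 17.
Final offense level: 17.
Criminal history: 4 prior points → Category 1 (0-6).
Level 17 falls in the 16-17 band.
Grid: Level 16-17 × Category 1 = 77-89 months.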